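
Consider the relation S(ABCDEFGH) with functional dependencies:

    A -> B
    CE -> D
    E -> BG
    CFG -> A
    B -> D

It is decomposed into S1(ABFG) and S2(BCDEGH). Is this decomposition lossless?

Common attributes: S1 ∩ S2 = {BG}.
Closure of {BG}: B → D applies, adding D. So (BG)⁺ = {BDG}.
The closure contains neither all of S1 = {ABFG} nor all of S2 = {BCDEGH}, so the common attributes are not a superkey of either fragment. The join is lossy.

No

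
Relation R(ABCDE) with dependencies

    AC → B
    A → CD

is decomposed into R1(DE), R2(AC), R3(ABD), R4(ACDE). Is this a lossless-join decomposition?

Yes

Chase test. Columns are ABCDE; row i has aⱼ where attribute j ∈ Ri, else bᵢⱼ.
Initial tableau (one row per fragment):
  row 1: b11 b12 b13 a4 a5
  row 2: a1 b22 a3 b24 b25
  row 3: a1 a2 b33 a4 b35
  row 4: a1 b42 a3 a4 a5
Rows 2 and 4 agree on AC; apply AC→B and equate their B entries.
Rows 2 and 3 agree on A; apply A→CD and equate their CD entries.
Rows 2 and 3 agree on AC; apply AC→B and equate their B entries.
Row 4 is now all distinguished symbols — the join is lossless.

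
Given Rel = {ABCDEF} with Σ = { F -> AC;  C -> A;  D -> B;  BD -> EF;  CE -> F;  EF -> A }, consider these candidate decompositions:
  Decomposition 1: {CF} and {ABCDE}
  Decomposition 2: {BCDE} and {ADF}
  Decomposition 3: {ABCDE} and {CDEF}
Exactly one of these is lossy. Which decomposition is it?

Decomposition 1: common = {C}, closure = {AC} → lossy.
Decomposition 2: common = {D}, closure = {ABCDEF} → lossless.
Decomposition 3: common = {CDE}, closure = {ABCDEF} → lossless.

Decomposition 1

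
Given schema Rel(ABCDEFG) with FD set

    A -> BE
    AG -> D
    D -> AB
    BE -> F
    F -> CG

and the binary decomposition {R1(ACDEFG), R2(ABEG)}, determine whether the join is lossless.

Common attributes: R1 ∩ R2 = {AEG}.
Closure of {AEG}: A → BE applies, adding B; AG → D applies, adding D; BE → F applies, adding F; F → CG applies, adding C. So (AEG)⁺ = {ABCDEFG}.
This closure contains every attribute of R1, so R1 ∩ R2 → R1. The join is lossless.

Yes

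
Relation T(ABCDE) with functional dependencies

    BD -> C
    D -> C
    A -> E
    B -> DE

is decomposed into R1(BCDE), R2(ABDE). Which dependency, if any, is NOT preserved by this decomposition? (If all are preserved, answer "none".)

BD → C lies within R1.
D → C lies within R1.
A → E lies within R2.
B → DE lies within R1.
Every dependency is enforceable on the fragments, so the decomposition is dependency-preserving.

none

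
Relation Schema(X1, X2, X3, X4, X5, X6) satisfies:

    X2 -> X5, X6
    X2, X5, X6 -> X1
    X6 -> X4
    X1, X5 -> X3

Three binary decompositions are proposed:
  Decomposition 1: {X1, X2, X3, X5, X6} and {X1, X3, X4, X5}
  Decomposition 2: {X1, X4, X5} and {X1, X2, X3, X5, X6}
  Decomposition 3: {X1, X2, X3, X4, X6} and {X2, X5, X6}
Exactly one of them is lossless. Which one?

Decomposition 1: common = {X1, X3, X5}, closure = {X1, X3, X5} → lossy.
Decomposition 2: common = {X1, X5}, closure = {X1, X3, X5} → lossy.
Decomposition 3: common = {X2, X6}, closure = {X1, X2, X3, X4, X5, X6} → lossless.

Decomposition 3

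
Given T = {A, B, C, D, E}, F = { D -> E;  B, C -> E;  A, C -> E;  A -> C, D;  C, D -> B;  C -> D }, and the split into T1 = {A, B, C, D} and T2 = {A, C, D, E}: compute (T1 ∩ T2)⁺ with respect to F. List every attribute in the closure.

A, B, C, D, E

T1 ∩ T2 = {A, C, D}.
D → E applies, adding E
C, D → B applies, adding B
Closure: {A, B, C, D, E}.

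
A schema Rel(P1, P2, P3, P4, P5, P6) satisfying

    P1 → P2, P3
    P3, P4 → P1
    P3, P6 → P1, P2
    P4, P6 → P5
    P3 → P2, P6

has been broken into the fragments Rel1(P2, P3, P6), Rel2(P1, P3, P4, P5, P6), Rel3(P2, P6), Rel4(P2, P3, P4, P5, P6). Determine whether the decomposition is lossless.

Yes

Chase test. Columns are P1, P2, P3, P4, P5, P6; row i has aⱼ where attribute j ∈ Reli, else bᵢⱼ.
Initial tableau (one row per fragment):
  row 1: b11 a2 a3 b14 b15 a6
  row 2: a1 b22 a3 a4 a5 a6
  row 3: b31 a2 b33 b34 b35 a6
  row 4: b41 a2 a3 a4 a5 a6
Rows 2 and 4 agree on P3, P4; apply P3, P4→P1 and equate their P1 entries.
Rows 1 and 2 agree on P3, P6; apply P3, P6→P1, P2 and equate their P1, P2 entries.
Row 2 is now all distinguished symbols — the join is lossless.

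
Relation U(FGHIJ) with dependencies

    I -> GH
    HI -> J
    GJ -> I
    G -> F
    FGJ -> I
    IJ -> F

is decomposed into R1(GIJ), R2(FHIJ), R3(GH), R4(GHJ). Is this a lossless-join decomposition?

Yes

Chase test. Columns are FGHIJ; row i has aⱼ where attribute j ∈ Ri, else bᵢⱼ.
Initial tableau (one row per fragment):
  row 1: b11 a2 b13 a4 a5
  row 2: a1 b22 a3 a4 a5
  row 3: b31 a2 a3 b34 b35
  row 4: b41 a2 a3 b44 a5
Rows 1 and 2 agree on I; apply I→GH and equate their GH entries.
Rows 1 and 4 agree on GJ; apply GJ→I and equate their I entries.
Rows 1 and 2 agree on G; apply G→F and equate their F entries.
Rows 1 and 3 agree on G; apply G→F and equate their F entries.
Rows 1 and 4 agree on G; apply G→F and equate their F entries.
Row 1 is now all distinguished symbols — the join is lossless.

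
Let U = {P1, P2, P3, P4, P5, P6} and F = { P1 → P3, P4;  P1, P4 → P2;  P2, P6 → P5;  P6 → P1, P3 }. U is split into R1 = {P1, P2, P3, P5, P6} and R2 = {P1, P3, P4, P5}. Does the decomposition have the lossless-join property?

Yes

Common attributes: R1 ∩ R2 = {P1, P3, P5}.
Closure of {P1, P3, P5}: P1 → P3, P4 applies, adding P4; P1, P4 → P2 applies, adding P2. So (P1, P3, P5)⁺ = {P1, P2, P3, P4, P5}.
This closure contains every attribute of R2, so R1 ∩ R2 → R2. The join is lossless.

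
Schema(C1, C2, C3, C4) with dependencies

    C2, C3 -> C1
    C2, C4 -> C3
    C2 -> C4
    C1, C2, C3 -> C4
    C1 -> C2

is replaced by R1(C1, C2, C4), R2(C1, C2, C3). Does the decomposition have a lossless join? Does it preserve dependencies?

lossless and dependency-preserving

Lossless test: (C1, C2)⁺ = {C1, C2, C3, C4}, which contains all of one fragment — lossless.
Dependency preservation: C2, C4 → C3; C1, C2, C3 → C4 are not contained in any single fragment, but the restricted closure of each left-hand side across the fragments still reaches the right-hand side; the remaining FDs each lie inside some fragment. All dependencies are preserved.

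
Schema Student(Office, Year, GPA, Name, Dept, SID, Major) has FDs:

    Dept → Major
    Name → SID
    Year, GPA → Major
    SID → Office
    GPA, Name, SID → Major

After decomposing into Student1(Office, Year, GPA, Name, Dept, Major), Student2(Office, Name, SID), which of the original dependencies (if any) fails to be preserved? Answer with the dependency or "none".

Dept → Major lies within Student1.
Name → SID lies within Student2.
Year, GPA → Major lies within Student1.
SID → Office lies within Student2.
GPA, Name, SID → Major: restricted closure across fragments reaches Major.
Every dependency is enforceable on the fragments, so the decomposition is dependency-preserving.

none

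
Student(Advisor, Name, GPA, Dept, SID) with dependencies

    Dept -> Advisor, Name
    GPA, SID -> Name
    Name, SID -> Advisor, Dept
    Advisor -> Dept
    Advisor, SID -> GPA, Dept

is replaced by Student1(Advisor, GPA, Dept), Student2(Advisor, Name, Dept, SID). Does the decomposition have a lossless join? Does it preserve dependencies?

lossy and not dependency-preserving

Lossless test: (Advisor, Dept)⁺ = {Advisor, Name, Dept}, which is a superkey of neither fragment — lossy.
Dependency preservation: the restricted closure of {GPA, SID} across the fragments never reaches {Name}, so GPA, SID → Name cannot be enforced without a join — not preserved.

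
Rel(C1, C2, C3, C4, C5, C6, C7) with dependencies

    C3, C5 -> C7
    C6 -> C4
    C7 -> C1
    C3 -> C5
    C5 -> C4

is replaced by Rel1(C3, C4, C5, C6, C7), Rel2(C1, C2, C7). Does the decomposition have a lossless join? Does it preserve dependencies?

lossy but dependency-preserving

Lossless test: (C7)⁺ = {C1, C7}, which is a superkey of neither fragment — lossy.
Dependency preservation: every FD's attributes lie within a single fragment, so each can be enforced locally — preserved.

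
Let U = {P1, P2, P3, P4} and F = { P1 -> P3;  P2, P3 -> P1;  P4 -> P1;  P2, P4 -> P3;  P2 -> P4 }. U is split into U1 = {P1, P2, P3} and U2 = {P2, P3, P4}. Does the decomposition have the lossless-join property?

Common attributes: U1 ∩ U2 = {P2, P3}.
Closure of {P2, P3}: P2, P3 → P1 applies, adding P1; P2 → P4 applies, adding P4. So (P2, P3)⁺ = {P1, P2, P3, P4}.
This closure contains every attribute of U1, so U1 ∩ U2 → U1. The join is lossless.

Yes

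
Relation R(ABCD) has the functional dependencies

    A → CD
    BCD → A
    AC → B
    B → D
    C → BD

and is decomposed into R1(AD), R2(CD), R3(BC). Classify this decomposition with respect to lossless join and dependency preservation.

Lossless test (chase): Rows 2 and 3 agree on C; apply C→BD and equate their BD entries. Rows 2 and 3 agree on BCD; apply BCD→A and equate their A entries. No row becomes fully distinguished — the join is lossy.
Dependency preservation: the restricted closure of {A} across the fragments never reaches {CD}, so A → CD cannot be enforced without a join — not preserved.

lossy and not dependency-preserving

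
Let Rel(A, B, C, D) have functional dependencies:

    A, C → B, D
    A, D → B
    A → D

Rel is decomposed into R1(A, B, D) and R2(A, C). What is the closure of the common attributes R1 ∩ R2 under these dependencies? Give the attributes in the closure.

A, B, D

R1 ∩ R2 = {A}.
A → D applies, adding D
A, D → B applies, adding B
Closure: {A, B, D}.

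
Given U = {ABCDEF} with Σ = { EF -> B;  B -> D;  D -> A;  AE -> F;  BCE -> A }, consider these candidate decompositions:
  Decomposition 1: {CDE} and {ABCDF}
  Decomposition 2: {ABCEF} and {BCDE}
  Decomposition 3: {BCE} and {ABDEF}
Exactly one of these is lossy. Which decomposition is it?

Decomposition 1

Decomposition 1: common = {CD}, closure = {ACD} → lossy.
Decomposition 2: common = {BCE}, closure = {ABCDEF} → lossless.
Decomposition 3: common = {BE}, closure = {ABDEF} → lossless.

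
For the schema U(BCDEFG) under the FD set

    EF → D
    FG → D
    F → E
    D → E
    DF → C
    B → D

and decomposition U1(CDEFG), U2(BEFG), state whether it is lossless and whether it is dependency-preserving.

lossless but not dependency-preserving

Lossless test: (EFG)⁺ = {CDEFG}, which contains all of one fragment — lossless.
Dependency preservation: the restricted closure of {B} across the fragments never reaches {D}, so B → D cannot be enforced without a join — not preserved.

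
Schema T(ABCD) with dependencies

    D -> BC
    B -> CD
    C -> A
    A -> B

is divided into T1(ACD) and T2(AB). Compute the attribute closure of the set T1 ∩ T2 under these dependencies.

T1 ∩ T2 = {A}.
A → B applies, adding B
B → CD applies, adding CD
Closure: {ABCD}.

ABCD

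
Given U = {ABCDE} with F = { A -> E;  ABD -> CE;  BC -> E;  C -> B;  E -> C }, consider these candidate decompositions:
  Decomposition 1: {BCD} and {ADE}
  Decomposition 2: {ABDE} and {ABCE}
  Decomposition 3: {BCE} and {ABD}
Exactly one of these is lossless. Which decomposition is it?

Decomposition 2

Decomposition 1: common = {D}, closure = {D} → lossy.
Decomposition 2: common = {ABE}, closure = {ABCE} → lossless.
Decomposition 3: common = {B}, closure = {B} → lossy.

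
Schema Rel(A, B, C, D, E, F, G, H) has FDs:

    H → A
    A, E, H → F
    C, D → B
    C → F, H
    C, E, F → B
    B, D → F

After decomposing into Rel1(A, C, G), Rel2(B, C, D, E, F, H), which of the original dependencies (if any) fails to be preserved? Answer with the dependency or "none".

Check H → A: no single fragment contains all of {A, H}, and the restricted closure of {H} across the fragments never reaches {A}.
A, E, H → F is preserved.
C, D → B is preserved.
C → F, H is preserved.
C, E, F → B is preserved.
B, D → F is preserved.

H → A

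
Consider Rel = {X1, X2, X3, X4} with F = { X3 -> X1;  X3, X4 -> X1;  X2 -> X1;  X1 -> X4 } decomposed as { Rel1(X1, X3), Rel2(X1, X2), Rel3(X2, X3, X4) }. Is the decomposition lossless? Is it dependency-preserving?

Lossless test (chase): Rows 1 and 3 agree on X3; apply X3→X1 and equate their X1 entries. Rows 1 and 2 agree on X1; apply X1→X4 and equate their X4 entries. Rows 1 and 3 agree on X1; apply X1→X4 and equate their X4 entries. Row 3 is now all distinguished symbols — the join is lossless.
Dependency preservation: the restricted closure of {X1} across the fragments never reaches {X4}, so X1 → X4 cannot be enforced without a join — not preserved.

lossless but not dependency-preserving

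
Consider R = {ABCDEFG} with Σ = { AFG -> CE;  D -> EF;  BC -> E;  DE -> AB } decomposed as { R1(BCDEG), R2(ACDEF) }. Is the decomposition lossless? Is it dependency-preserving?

Lossless test: (CDE)⁺ = {ABCDEF}, which contains all of one fragment — lossless.
Dependency preservation: the restricted closure of {AFG} across the fragments never reaches {CE}, so AFG → CE cannot be enforced without a join — not preserved.

lossless but not dependency-preserving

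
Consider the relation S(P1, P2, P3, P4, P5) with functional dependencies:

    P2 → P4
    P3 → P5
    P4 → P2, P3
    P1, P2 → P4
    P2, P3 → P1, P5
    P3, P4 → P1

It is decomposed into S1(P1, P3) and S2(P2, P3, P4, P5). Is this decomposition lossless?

No

Common attributes: S1 ∩ S2 = {P3}.
Closure of {P3}: P3 → P5 applies, adding P5. So (P3)⁺ = {P3, P5}.
The closure contains neither all of S1 = {P1, P3} nor all of S2 = {P2, P3, P4, P5}, so the common attributes are not a superkey of either fragment. The join is lossy.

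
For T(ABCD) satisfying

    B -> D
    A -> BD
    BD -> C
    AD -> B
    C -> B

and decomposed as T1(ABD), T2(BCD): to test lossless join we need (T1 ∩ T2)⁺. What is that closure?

T1 ∩ T2 = {BD}.
BD → C applies, adding C
Closure: {BCD}.

BCD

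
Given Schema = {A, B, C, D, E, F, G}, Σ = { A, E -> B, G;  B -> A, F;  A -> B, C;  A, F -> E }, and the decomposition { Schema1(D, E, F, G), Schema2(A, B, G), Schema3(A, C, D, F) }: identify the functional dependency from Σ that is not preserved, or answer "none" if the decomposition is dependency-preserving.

Check A, F → E: no single fragment contains all of {A, E, F}, and the restricted closure of {A, F} across the fragments never reaches {E}.
A, E → B, G is preserved.
B → A, F is preserved.
A → B, C is preserved.

A, F -> E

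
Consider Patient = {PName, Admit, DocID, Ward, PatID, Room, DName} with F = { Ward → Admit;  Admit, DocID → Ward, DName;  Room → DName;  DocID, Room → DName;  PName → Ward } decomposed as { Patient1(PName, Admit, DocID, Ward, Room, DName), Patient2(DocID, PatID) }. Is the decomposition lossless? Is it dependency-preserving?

lossy but dependency-preserving

Lossless test: (DocID)⁺ = {DocID}, which is a superkey of neither fragment — lossy.
Dependency preservation: every FD's attributes lie within a single fragment, so each can be enforced locally — preserved.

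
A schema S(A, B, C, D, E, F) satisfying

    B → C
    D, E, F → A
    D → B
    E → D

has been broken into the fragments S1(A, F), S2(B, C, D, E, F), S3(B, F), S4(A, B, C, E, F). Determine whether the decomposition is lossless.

Chase test. Columns are A, B, C, D, E, F; row i has aⱼ where attribute j ∈ Si, else bᵢⱼ.
Initial tableau (one row per fragment):
  row 1: a1 b12 b13 b14 b15 a6
  row 2: b21 a2 a3 a4 a5 a6
  row 3: b31 a2 b33 b34 b35 a6
  row 4: a1 a2 a3 b44 a5 a6
Rows 2 and 3 agree on B; apply B→C and equate their C entries.
Rows 2 and 4 agree on E; apply E→D and equate their D entries.
Rows 2 and 4 agree on D, E, F; apply D, E, F→A and equate their A entries.
Row 2 is now all distinguished symbols — the join is lossless.

Yes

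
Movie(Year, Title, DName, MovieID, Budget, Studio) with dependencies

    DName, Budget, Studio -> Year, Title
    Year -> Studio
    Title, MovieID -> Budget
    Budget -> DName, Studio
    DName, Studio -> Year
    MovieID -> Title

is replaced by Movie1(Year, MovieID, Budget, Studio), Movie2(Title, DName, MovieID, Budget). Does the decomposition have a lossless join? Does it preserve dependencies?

lossless but not dependency-preserving

Lossless test: (MovieID, Budget)⁺ = {Year, Title, DName, MovieID, Budget, Studio}, which contains all of one fragment — lossless.
Dependency preservation: the restricted closure of {DName, Studio} across the fragments never reaches {Year}, so DName, Studio → Year cannot be enforced without a join — not preserved.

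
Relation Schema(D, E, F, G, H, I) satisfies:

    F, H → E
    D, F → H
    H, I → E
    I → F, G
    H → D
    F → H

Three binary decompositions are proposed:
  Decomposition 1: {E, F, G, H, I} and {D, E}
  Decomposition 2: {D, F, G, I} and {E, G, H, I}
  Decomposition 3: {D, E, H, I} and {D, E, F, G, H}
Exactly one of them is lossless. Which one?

Decomposition 2

Decomposition 1: common = {E}, closure = {E} → lossy.
Decomposition 2: common = {G, I}, closure = {D, E, F, G, H, I} → lossless.
Decomposition 3: common = {D, E, H}, closure = {D, E, H} → lossy.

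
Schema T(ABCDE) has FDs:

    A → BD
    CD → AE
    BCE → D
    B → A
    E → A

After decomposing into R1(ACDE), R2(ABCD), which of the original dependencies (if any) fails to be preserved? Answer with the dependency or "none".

A → BD lies within R2.
CD → AE lies within R1.
BCE → D: restricted closure across fragments reaches D.
B → A lies within R2.
E → A lies within R1.
Every dependency is enforceable on the fragments, so the decomposition is dependency-preserving.

none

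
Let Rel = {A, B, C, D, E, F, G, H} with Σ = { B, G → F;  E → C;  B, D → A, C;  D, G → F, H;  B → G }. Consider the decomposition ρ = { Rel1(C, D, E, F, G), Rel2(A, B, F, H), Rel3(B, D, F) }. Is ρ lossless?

Chase test. Columns are A, B, C, D, E, F, G, H; row i has aⱼ where attribute j ∈ Reli, else bᵢⱼ.
Initial tableau (one row per fragment):
  row 1: b11 b12 a3 a4 a5 a6 a7 b18
  row 2: a1 a2 b23 b24 b25 a6 b27 a8
  row 3: b31 a2 b33 a4 b35 a6 b37 b38
Rows 2 and 3 agree on B; apply B→G and equate their G entries.
No row becomes fully distinguished — the join is lossy.

No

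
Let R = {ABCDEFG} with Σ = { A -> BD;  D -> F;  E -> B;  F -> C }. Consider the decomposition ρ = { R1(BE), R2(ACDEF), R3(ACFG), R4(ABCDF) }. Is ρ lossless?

No

Chase test. Columns are ABCDEFG; row i has aⱼ where attribute j ∈ Ri, else bᵢⱼ.
Initial tableau (one row per fragment):
  row 1: b11 a2 b13 b14 a5 b16 b17
  row 2: a1 b22 a3 a4 a5 a6 b27
  row 3: a1 b32 a3 b34 b35 a6 a7
  row 4: a1 a2 a3 a4 b45 a6 b47
Rows 2 and 3 agree on A; apply A→BD and equate their BD entries.
Rows 2 and 4 agree on A; apply A→BD and equate their BD entries.
No row becomes fully distinguished — the join is lossy.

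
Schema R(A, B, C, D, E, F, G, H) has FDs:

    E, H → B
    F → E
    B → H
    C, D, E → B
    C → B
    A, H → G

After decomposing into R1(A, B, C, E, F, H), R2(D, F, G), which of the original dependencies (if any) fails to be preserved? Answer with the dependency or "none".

A, H → G

Check A, H → G: no single fragment contains all of {A, G, H}, and the restricted closure of {A, H} across the fragments never reaches {G}.
E, H → B is preserved.
F → E is preserved.
B → H is preserved.
C, D, E → B is preserved.
C → B is preserved.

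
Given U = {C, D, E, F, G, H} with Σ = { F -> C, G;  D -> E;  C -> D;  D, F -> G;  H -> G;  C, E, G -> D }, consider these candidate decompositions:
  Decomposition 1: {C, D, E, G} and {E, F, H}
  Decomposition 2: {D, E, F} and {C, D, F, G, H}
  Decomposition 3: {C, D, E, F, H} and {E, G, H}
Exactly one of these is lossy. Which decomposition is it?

Decomposition 1

Decomposition 1: common = {E}, closure = {E} → lossy.
Decomposition 2: common = {D, F}, closure = {C, D, E, F, G} → lossless.
Decomposition 3: common = {E, H}, closure = {E, G, H} → lossless.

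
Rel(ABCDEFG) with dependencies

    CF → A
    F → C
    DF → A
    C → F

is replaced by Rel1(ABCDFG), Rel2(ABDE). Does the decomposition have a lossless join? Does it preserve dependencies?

lossy but dependency-preserving

Lossless test: (ABD)⁺ = {ABD}, which is a superkey of neither fragment — lossy.
Dependency preservation: every FD's attributes lie within a single fragment, so each can be enforced locally — preserved.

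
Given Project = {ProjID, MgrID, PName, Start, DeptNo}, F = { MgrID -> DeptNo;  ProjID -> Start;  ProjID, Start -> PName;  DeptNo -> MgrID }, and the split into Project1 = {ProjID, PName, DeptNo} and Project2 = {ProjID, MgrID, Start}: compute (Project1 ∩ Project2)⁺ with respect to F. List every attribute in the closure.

ProjID, PName, Start

Project1 ∩ Project2 = {ProjID}.
ProjID → Start applies, adding Start
ProjID, Start → PName applies, adding PName
Closure: {ProjID, PName, Start}.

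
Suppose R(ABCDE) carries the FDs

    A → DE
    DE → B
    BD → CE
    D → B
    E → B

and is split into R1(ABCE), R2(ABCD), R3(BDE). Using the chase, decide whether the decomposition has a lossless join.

Yes

Chase test. Columns are ABCDE; row i has aⱼ where attribute j ∈ Ri, else bᵢⱼ.
Initial tableau (one row per fragment):
  row 1: a1 a2 a3 b14 a5
  row 2: a1 a2 a3 a4 b25
  row 3: b31 a2 b33 a4 a5
Rows 1 and 2 agree on A; apply A→DE and equate their DE entries.
Rows 1 and 3 agree on BD; apply BD→CE and equate their CE entries.
Row 1 is now all distinguished symbols — the join is lossless.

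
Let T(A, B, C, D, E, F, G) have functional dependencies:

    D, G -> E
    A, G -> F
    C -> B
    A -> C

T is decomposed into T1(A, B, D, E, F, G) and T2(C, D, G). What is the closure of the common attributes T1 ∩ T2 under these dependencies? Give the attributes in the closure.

T1 ∩ T2 = {D, G}.
D, G → E applies, adding E
Closure: {D, E, G}.

D, E, G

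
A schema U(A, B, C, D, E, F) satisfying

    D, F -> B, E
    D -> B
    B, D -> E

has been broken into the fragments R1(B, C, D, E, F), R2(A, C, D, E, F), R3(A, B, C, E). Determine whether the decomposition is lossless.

Yes

Chase test. Columns are A, B, C, D, E, F; row i has aⱼ where attribute j ∈ Ri, else bᵢⱼ.
Initial tableau (one row per fragment):
  row 1: b11 a2 a3 a4 a5 a6
  row 2: a1 b22 a3 a4 a5 a6
  row 3: a1 a2 a3 b34 a5 b36
Rows 1 and 2 agree on D, F; apply D, F→B, E and equate their B, E entries.
Row 2 is now all distinguished symbols — the join is lossless.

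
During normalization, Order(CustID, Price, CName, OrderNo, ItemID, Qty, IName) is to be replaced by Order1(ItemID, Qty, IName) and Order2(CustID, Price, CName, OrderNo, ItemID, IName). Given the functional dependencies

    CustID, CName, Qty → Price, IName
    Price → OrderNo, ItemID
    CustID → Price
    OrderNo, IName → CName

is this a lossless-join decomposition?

Common attributes: Order1 ∩ Order2 = {ItemID, IName}.
No dependency enlarges {ItemID, IName}, so (ItemID, IName)⁺ = {ItemID, IName}.
The closure contains neither all of Order1 = {ItemID, Qty, IName} nor all of Order2 = {CustID, Price, CName, OrderNo, ItemID, IName}, so the common attributes are not a superkey of either fragment. The join is lossy.

No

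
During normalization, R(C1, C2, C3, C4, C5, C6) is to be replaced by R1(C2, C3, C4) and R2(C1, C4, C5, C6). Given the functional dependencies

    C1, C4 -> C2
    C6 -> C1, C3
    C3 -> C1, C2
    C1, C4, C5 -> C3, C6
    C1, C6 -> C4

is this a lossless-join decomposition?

No

Common attributes: R1 ∩ R2 = {C4}.
No dependency enlarges {C4}, so (C4)⁺ = {C4}.
The closure contains neither all of R1 = {C2, C3, C4} nor all of R2 = {C1, C4, C5, C6}, so the common attributes are not a superkey of either fragment. The join is lossy.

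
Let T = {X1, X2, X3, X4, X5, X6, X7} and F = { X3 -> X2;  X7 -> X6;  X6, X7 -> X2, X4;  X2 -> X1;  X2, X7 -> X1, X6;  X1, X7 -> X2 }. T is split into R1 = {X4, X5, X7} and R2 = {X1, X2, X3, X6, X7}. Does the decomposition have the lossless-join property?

No

Common attributes: R1 ∩ R2 = {X7}.
Closure of {X7}: X7 → X6 applies, adding X6; X6, X7 → X2, X4 applies, adding X2, X4; X2 → X1 applies, adding X1. So (X7)⁺ = {X1, X2, X4, X6, X7}.
The closure contains neither all of R1 = {X4, X5, X7} nor all of R2 = {X1, X2, X3, X6, X7}, so the common attributes are not a superkey of either fragment. The join is lossy.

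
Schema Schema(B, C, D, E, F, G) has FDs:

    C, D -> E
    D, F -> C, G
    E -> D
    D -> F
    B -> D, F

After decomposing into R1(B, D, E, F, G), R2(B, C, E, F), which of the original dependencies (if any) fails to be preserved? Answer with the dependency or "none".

none

C, D → E: restricted closure across fragments reaches E.
D, F → C, G: restricted closure across fragments reaches C, G.
E → D lies within R1.
D → F lies within R1.
B → D, F lies within R1.
Every dependency is enforceable on the fragments, so the decomposition is dependency-preserving.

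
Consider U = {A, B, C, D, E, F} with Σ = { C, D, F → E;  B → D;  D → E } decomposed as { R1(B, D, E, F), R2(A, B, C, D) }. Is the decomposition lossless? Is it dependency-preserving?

lossy but dependency-preserving

Lossless test: (B, D)⁺ = {B, D, E}, which is a superkey of neither fragment — lossy.
Dependency preservation: C, D, F → E is not contained in any single fragment, but the restricted closure of its left-hand side across the fragments still reaches the right-hand side; the remaining FDs each lie inside some fragment. All dependencies are preserved.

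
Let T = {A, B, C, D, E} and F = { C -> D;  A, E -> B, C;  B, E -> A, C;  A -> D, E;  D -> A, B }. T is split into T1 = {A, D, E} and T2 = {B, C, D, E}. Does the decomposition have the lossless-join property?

Yes

Common attributes: T1 ∩ T2 = {D, E}.
Closure of {D, E}: D → A, B applies, adding A, B; A, E → B, C applies, adding C. So (D, E)⁺ = {A, B, C, D, E}.
This closure contains every attribute of T1, so T1 ∩ T2 → T1. The join is lossless.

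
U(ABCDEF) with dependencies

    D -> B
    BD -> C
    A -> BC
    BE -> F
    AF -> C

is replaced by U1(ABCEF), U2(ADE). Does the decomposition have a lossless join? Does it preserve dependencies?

Lossless test: (AE)⁺ = {ABCEF}, which contains all of one fragment — lossless.
Dependency preservation: the restricted closure of {D} across the fragments never reaches {B}, so D → B cannot be enforced without a join — not preserved.

lossless but not dependency-preserving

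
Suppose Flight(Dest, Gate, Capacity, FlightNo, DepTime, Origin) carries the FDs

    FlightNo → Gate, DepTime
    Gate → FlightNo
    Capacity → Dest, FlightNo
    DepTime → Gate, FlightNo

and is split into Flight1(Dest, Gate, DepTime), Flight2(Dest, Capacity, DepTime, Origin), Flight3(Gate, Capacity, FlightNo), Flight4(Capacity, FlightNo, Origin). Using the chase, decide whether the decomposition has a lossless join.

Yes

Chase test. Columns are Dest, Gate, Capacity, FlightNo, DepTime, Origin; row i has aⱼ where attribute j ∈ Flighti, else bᵢⱼ.
Initial tableau (one row per fragment):
  row 1: a1 a2 b13 b14 a5 b16
  row 2: a1 b22 a3 b24 a5 a6
  row 3: b31 a2 a3 a4 b35 b36
  row 4: b41 b42 a3 a4 b45 a6
Rows 3 and 4 agree on FlightNo; apply FlightNo→Gate, DepTime and equate their Gate, DepTime entries.
Rows 1 and 3 agree on Gate; apply Gate→FlightNo and equate their FlightNo entries.
Rows 2 and 3 agree on Capacity; apply Capacity→Dest, FlightNo and equate their Dest, FlightNo entries.
Rows 2 and 4 agree on Capacity; apply Capacity→Dest, FlightNo and equate their Dest, FlightNo entries.
Rows 1 and 2 agree on DepTime; apply DepTime→Gate, FlightNo and equate their Gate, FlightNo entries.
Rows 1 and 3 agree on FlightNo; apply FlightNo→Gate, DepTime and equate their Gate, DepTime entries.
Row 2 is now all distinguished symbols — the join is lossless.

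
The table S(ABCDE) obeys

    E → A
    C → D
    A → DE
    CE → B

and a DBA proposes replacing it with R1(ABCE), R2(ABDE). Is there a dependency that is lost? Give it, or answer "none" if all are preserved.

C → D

Check C → D: no single fragment contains all of {CD}, and the restricted closure of {C} across the fragments never reaches {D}.
E → A is preserved.
A → DE is preserved.
CE → B is preserved.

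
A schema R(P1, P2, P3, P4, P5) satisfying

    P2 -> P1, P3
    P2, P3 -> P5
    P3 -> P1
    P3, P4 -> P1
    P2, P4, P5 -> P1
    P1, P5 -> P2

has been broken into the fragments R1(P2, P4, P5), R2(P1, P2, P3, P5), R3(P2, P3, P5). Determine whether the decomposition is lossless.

Yes

Chase test. Columns are P1, P2, P3, P4, P5; row i has aⱼ where attribute j ∈ Ri, else bᵢⱼ.
Initial tableau (one row per fragment):
  row 1: b11 a2 b13 a4 a5
  row 2: a1 a2 a3 b24 a5
  row 3: b31 a2 a3 b34 a5
Rows 1 and 2 agree on P2; apply P2→P1, P3 and equate their P1, P3 entries.
Rows 1 and 3 agree on P2; apply P2→P1, P3 and equate their P1, P3 entries.
Row 1 is now all distinguished symbols — the join is lossless.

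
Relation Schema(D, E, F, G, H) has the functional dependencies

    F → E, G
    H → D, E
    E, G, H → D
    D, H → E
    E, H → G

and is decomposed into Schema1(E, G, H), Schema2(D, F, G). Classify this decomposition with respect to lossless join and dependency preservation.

lossy and not dependency-preserving

Lossless test: (G)⁺ = {G}, which is a superkey of neither fragment — lossy.
Dependency preservation: the restricted closure of {F} across the fragments never reaches {E, G}, so F → E, G cannot be enforced without a join — not preserved.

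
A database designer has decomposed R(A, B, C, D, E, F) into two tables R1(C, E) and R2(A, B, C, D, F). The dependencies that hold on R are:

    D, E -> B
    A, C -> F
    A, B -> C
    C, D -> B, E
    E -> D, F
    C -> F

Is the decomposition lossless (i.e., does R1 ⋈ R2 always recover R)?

Common attributes: R1 ∩ R2 = {C}.
Closure of {C}: C → F applies, adding F. So (C)⁺ = {C, F}.
The closure contains neither all of R1 = {C, E} nor all of R2 = {A, B, C, D, F}, so the common attributes are not a superkey of either fragment. The join is lossy.

No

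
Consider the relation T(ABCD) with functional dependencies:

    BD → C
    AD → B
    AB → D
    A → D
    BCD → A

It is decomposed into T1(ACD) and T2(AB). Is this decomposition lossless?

Common attributes: T1 ∩ T2 = {A}.
Closure of {A}: A → D applies, adding D; AD → B applies, adding B; BD → C applies, adding C. So (A)⁺ = {ABCD}.
This closure contains every attribute of T1, so T1 ∩ T2 → T1. The join is lossless.

Yes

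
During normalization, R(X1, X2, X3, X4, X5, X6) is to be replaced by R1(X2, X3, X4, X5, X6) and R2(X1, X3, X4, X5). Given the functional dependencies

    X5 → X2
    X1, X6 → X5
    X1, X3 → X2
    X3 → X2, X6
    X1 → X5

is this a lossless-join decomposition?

Common attributes: R1 ∩ R2 = {X3, X4, X5}.
Closure of {X3, X4, X5}: X5 → X2 applies, adding X2; X3 → X2, X6 applies, adding X6. So (X3, X4, X5)⁺ = {X2, X3, X4, X5, X6}.
This closure contains every attribute of R1, so R1 ∩ R2 → R1. The join is lossless.

Yes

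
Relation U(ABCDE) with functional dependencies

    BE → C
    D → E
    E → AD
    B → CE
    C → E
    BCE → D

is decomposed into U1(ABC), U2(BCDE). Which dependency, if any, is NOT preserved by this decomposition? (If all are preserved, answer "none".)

E → AD

Check E → AD: no single fragment contains all of {ADE}, and the restricted closure of {E} across the fragments never reaches {AD}.
BE → C is preserved.
D → E is preserved.
B → CE is preserved.
C → E is preserved.
BCE → D is preserved.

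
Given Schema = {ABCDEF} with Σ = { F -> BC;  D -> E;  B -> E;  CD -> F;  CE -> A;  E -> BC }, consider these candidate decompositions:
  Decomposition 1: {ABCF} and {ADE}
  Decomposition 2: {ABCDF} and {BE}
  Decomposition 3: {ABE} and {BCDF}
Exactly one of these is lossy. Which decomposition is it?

Decomposition 1

Decomposition 1: common = {A}, closure = {A} → lossy.
Decomposition 2: common = {B}, closure = {ABCE} → lossless.
Decomposition 3: common = {B}, closure = {ABCE} → lossless.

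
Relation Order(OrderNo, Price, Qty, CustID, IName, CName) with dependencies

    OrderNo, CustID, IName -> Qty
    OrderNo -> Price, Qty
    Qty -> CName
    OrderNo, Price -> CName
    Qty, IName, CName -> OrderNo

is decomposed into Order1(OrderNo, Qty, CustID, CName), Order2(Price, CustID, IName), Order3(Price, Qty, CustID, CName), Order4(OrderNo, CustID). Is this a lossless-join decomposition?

Chase test. Columns are OrderNo, Price, Qty, CustID, IName, CName; row i has aⱼ where attribute j ∈ Orderi, else bᵢⱼ.
Initial tableau (one row per fragment):
  row 1: a1 b12 a3 a4 b15 a6
  row 2: b21 a2 b23 a4 a5 b26
  row 3: b31 a2 a3 a4 b35 a6
  row 4: a1 b42 b43 a4 b45 b46
Rows 1 and 4 agree on OrderNo; apply OrderNo→Price, Qty and equate their Price, Qty entries.
Rows 1 and 4 agree on Qty; apply Qty→CName and equate their CName entries.
No row becomes fully distinguished — the join is lossy.

No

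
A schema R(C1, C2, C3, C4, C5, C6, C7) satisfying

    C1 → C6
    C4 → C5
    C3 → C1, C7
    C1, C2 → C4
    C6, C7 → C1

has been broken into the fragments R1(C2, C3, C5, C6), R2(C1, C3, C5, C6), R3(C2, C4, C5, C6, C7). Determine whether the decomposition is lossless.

No

Chase test. Columns are C1, C2, C3, C4, C5, C6, C7; row i has aⱼ where attribute j ∈ Ri, else bᵢⱼ.
Initial tableau (one row per fragment):
  row 1: b11 a2 a3 b14 a5 a6 b17
  row 2: a1 b22 a3 b24 a5 a6 b27
  row 3: b31 a2 b33 a4 a5 a6 a7
Rows 1 and 2 agree on C3; apply C3→C1, C7 and equate their C1, C7 entries.
No row becomes fully distinguished — the join is lossy.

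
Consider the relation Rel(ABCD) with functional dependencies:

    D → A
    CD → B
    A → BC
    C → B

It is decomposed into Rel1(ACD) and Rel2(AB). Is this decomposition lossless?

Common attributes: Rel1 ∩ Rel2 = {A}.
Closure of {A}: A → BC applies, adding BC. So (A)⁺ = {ABC}.
This closure contains every attribute of Rel2, so Rel1 ∩ Rel2 → Rel2. The join is lossless.

Yes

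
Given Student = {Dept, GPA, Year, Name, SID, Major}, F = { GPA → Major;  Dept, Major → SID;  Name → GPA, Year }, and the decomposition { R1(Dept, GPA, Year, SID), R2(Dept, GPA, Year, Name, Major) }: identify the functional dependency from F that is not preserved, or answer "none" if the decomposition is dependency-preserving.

Dept, Major → SID

Check Dept, Major → SID: no single fragment contains all of {Dept, SID, Major}, and the restricted closure of {Dept, Major} across the fragments never reaches {SID}.
GPA → Major is preserved.
Name → GPA, Year is preserved.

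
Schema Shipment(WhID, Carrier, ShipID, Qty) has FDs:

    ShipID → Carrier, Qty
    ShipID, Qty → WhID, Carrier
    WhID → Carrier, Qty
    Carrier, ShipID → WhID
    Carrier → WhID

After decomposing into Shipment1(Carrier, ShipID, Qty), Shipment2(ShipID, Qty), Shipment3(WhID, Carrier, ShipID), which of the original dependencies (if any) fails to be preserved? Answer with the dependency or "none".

none

ShipID → Carrier, Qty lies within Shipment1.
ShipID, Qty → WhID, Carrier: restricted closure across fragments reaches WhID, Carrier.
WhID → Carrier, Qty: restricted closure across fragments reaches Carrier, Qty.
Carrier, ShipID → WhID lies within Shipment3.
Carrier → WhID lies within Shipment3.
Every dependency is enforceable on the fragments, so the decomposition is dependency-preserving.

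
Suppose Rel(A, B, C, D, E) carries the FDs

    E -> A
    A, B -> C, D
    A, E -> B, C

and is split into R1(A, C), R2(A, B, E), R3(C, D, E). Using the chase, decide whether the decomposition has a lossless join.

Chase test. Columns are A, B, C, D, E; row i has aⱼ where attribute j ∈ Ri, else bᵢⱼ.
Initial tableau (one row per fragment):
  row 1: a1 b12 a3 b14 b15
  row 2: a1 a2 b23 b24 a5
  row 3: b31 b32 a3 a4 a5
Rows 2 and 3 agree on E; apply E→A and equate their A entries.
Rows 2 and 3 agree on A, E; apply A, E→B, C and equate their B, C entries.
Rows 2 and 3 agree on A, B; apply A, B→C, D and equate their C, D entries.
Row 2 is now all distinguished symbols — the join is lossless.

Yes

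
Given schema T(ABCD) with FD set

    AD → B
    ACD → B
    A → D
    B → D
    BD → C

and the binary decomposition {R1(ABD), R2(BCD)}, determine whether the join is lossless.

Common attributes: R1 ∩ R2 = {BD}.
Closure of {BD}: BD → C applies, adding C. So (BD)⁺ = {BCD}.
This closure contains every attribute of R2, so R1 ∩ R2 → R2. The join is lossless.

Yes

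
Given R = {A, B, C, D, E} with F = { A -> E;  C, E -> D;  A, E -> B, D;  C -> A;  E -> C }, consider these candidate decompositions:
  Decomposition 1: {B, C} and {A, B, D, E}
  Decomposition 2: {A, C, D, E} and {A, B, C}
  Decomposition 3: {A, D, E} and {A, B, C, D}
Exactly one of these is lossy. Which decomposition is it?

Decomposition 1: common = {B}, closure = {B} → lossy.
Decomposition 2: common = {A, C}, closure = {A, B, C, D, E} → lossless.
Decomposition 3: common = {A, D}, closure = {A, B, C, D, E} → lossless.

Decomposition 1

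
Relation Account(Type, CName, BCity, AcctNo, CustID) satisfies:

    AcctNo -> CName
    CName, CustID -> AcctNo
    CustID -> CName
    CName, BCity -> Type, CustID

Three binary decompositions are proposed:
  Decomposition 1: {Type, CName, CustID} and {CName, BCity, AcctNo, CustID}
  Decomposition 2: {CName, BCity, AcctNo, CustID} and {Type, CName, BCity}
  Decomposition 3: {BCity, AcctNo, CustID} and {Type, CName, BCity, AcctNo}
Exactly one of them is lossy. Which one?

Decomposition 1: common = {CName, CustID}, closure = {CName, AcctNo, CustID} → lossy.
Decomposition 2: common = {CName, BCity}, closure = {Type, CName, BCity, AcctNo, CustID} → lossless.
Decomposition 3: common = {BCity, AcctNo}, closure = {Type, CName, BCity, AcctNo, CustID} → lossless.

Decomposition 1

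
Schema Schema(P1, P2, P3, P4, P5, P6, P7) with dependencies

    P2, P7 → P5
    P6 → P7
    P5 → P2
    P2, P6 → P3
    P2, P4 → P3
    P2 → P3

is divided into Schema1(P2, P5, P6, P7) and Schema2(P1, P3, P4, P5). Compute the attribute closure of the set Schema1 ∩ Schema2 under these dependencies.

Schema1 ∩ Schema2 = {P5}.
P5 → P2 applies, adding P2
P2 → P3 applies, adding P3
Closure: {P2, P3, P5}.

P2, P3, P5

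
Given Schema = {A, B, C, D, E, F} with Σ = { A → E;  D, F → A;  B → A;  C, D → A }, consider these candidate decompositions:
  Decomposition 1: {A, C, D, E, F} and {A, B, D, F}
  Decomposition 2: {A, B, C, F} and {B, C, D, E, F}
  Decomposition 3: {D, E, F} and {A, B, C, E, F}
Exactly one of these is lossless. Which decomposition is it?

Decomposition 1: common = {A, D, F}, closure = {A, D, E, F} → lossy.
Decomposition 2: common = {B, C, F}, closure = {A, B, C, E, F} → lossless.
Decomposition 3: common = {E, F}, closure = {E, F} → lossy.

Decomposition 2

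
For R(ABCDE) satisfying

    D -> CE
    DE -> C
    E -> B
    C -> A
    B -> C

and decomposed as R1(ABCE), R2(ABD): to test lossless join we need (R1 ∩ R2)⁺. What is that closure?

R1 ∩ R2 = {AB}.
B → C applies, adding C
Closure: {ABC}.

ABC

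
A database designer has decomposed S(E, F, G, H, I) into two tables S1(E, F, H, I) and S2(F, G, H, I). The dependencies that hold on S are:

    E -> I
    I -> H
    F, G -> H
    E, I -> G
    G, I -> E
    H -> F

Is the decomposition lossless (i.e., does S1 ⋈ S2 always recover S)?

Common attributes: S1 ∩ S2 = {F, H, I}.
No dependency enlarges {F, H, I}, so (F, H, I)⁺ = {F, H, I}.
The closure contains neither all of S1 = {E, F, H, I} nor all of S2 = {F, G, H, I}, so the common attributes are not a superkey of either fragment. The join is lossy.

No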